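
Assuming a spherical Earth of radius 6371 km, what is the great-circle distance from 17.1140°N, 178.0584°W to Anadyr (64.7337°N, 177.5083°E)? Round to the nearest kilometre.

Δλ = 177.5083 − -178.0584 = 355.5667°; wrapped into (−180°, 180°]: -4.4333°.
Δφ = 64.7337 − 17.1140 = 47.6197°.
a = sin²(Δφ/2) + cos φ₁ · cos φ₂ · sin²(Δλ/2) = 0.163586.
c = 2·atan2(√a, √(1−a)) = 0.83277 rad → d = 6371·c ≈ 5305.59 km.

5306 km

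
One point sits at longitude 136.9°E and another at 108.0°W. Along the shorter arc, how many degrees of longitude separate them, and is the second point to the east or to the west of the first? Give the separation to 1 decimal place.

115.1° east

Raw difference: -108.0 − 136.9 = -244.9°.
Normalise into (−180°, 180°]: -244.9° + 360° = 115.1°.
Positive ⇒ the second point lies to the east; separation 115.1°.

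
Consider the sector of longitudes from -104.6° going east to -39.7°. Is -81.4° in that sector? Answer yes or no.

Yes

Band width going east from -104.6° to -39.7°: ((-39.7 − -104.6) mod 360) = 64.9°.
Offset of -81.4° east of the west edge: ((-81.4 − -104.6) mod 360) = 23.2°.
23.2° ≤ 64.9° ⇒ inside.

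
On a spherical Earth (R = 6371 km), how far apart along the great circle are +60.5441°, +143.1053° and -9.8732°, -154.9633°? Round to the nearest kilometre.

Δλ = -154.9633 − 143.1053 = -298.0686°; wrapped into (−180°, 180°]: 61.9314°.
Δφ = -9.8732 − 60.5441 = -70.4173°.
a = sin²(Δφ/2) + cos φ₁ · cos φ₂ · sin²(Δλ/2) = 0.460673.
c = 2·atan2(√a, √(1−a)) = 1.49206 rad → d = 6371·c ≈ 9505.92 km.

9506 km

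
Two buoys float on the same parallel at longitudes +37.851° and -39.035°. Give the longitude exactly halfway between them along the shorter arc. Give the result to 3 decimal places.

Signed shortest Δλ from +37.851° to -39.035° is -76.886°.
Midpoint longitude = +37.851° + (-76.886°)/2 = +37.851° − 38.443° = -0.592°.

-0.592°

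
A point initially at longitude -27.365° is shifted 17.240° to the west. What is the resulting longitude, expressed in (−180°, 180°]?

Start at -27.365°; shift −17.240° → -44.605°.
-44.605° already lies in (−180°, 180°].

-44.605°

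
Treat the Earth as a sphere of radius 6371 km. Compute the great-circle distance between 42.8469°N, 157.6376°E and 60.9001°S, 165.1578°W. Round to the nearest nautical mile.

Δλ = -165.1578 − 157.6376 = -322.7954°; wrapped into (−180°, 180°]: 37.2046°.
Δφ = -60.9001 − 42.8469 = -103.7470°.
a = sin²(Δφ/2) + cos φ₁ · cos φ₂ · sin²(Δλ/2) = 0.655102.
c = 2·atan2(√a, √(1−a)) = 1.88620 rad → d = 6371·c ≈ 12017.00 km ≈ 6488.66 nmi.

6489 nmi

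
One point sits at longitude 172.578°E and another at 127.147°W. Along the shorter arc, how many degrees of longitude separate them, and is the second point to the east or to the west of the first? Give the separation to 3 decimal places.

60.275° east

Raw difference: -127.147 − 172.578 = -299.725°.
Normalise into (−180°, 180°]: -299.725° + 360° = 60.275°.
Positive ⇒ the second point lies to the east; separation 60.275°.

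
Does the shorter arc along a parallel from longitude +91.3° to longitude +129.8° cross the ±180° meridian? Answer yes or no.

No

Signed shortest Δλ = ((129.8 − 91.3 + 180) mod 360) − 180 = 38.5°.
Going east by 38.5° from +91.3° reaches +129.8° without touching 180°.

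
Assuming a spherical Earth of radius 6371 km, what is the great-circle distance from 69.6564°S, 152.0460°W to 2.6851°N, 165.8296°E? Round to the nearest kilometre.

8636 km

Δλ = 165.8296 − -152.0460 = 317.8756°; wrapped into (−180°, 180°]: -42.1244°.
Δφ = 2.6851 − -69.6564 = 72.3415°.
a = sin²(Δφ/2) + cos φ₁ · cos φ₂ · sin²(Δλ/2) = 0.393180.
c = 2·atan2(√a, √(1−a)) = 1.35550 rad → d = 6371·c ≈ 8635.87 km.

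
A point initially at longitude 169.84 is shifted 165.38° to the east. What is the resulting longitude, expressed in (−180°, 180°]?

Start at +169.84°; shift +165.38° → +335.22°.
+335.22° lies outside (−180°, 180°]; subtract 360° → -24.78°.

-24.78°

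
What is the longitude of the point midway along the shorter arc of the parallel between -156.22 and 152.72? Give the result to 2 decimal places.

+178.25°

Signed shortest Δλ from -156.22° to +152.72° is -51.06°.
Midpoint longitude = -156.22° + (-51.06°)/2 = -156.22° − 25.53° = -181.75°.
Normalise into (−180°, 180°]: +178.25°.
(The naïve average (-156.22 + +152.72)/2 = -1.75° is on the wrong side of the globe.)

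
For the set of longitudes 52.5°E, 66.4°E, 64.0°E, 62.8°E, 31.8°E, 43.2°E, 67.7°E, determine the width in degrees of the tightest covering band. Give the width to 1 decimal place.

35.9°

Sort the longitudes: +31.8°, +43.2°, +52.5°, +62.8°, +64.0°, +66.4°, +67.7°.
Eastward gaps between consecutive values (wrapping around): 11.4°, 9.3°, 10.3°, 1.2°, 2.4°, 1.3°, 324.1°.
Largest gap = 324.1° ⇒ minimal covering band is its complement: 360° − 324.1° = 35.9°.
Band runs from +31.8° eastward to +67.7°.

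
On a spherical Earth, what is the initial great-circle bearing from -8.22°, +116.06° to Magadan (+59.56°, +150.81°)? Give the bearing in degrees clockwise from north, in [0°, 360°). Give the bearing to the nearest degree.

Δλ = 150.81 − 116.06 = 34.75°.
θ = atan2( sin Δλ · cos φ₂ , cos φ₁ · sin φ₂ − sin φ₁ · cos φ₂ · cos Δλ )
  = atan2(0.28878, 0.91282) = 17.555° → normalised to [0°, 360°): 17.555°.

18°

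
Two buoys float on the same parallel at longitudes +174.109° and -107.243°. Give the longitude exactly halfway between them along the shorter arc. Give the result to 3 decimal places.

-146.567°

Signed shortest Δλ from +174.109° to -107.243° is +78.648°.
Midpoint longitude = +174.109° + (+78.648°)/2 = +174.109° + 39.324° = +213.433°.
Normalise into (−180°, 180°]: -146.567°.
(The naïve average (+174.109 + -107.243)/2 = 33.433° is on the wrong side of the globe.)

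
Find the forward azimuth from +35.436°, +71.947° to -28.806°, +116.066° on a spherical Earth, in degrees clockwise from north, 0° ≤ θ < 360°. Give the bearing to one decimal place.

Δλ = 116.066 − 71.947 = 44.119°.
θ = atan2( sin Δλ · cos φ₂ , cos φ₁ · sin φ₂ − sin φ₁ · cos φ₂ · cos Δλ )
  = atan2(0.61001, -0.75732) = 141.149° → normalised to [0°, 360°): 141.149°.

141.1°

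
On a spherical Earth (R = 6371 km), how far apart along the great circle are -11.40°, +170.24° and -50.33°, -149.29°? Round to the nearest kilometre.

Δλ = -149.29 − 170.24 = -319.53°; wrapped into (−180°, 180°]: 40.47°.
Δφ = -50.33 − -11.40 = -38.93°.
a = sin²(Δφ/2) + cos φ₁ · cos φ₂ · sin²(Δλ/2) = 0.185902.
c = 2·atan2(√a, √(1−a)) = 0.89156 rad → d = 6371·c ≈ 5680.15 km.

5680 km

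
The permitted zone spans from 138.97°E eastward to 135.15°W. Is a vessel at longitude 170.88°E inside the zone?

Band width going east from +138.97° to -135.15°: ((-135.15 − 138.97) mod 360) = 85.88°.
Offset of +170.88° east of the west edge: ((170.88 − 138.97) mod 360) = 31.91°.
31.91° ≤ 85.88° ⇒ inside.

Yes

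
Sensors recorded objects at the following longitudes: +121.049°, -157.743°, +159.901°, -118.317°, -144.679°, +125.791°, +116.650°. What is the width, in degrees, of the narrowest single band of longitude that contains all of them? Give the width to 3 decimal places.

Sort the longitudes: -157.743°, -144.679°, -118.317°, +116.650°, +121.049°, +125.791°, +159.901°.
Eastward gaps between consecutive values (wrapping around): 13.064°, 26.362°, 234.967°, 4.399°, 4.742°, 34.110°, 42.356°.
Largest gap = 234.967° ⇒ minimal covering band is its complement: 360° − 234.967° = 125.033°.
Band runs from +116.650° eastward to -118.317°, crossing the antimeridian.

125.033°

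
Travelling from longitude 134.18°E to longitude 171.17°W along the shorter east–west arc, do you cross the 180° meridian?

Naïve |-171.17 − 134.18| = 305.35° > 180°, so the shorter arc goes the other way round — across 180°.
Signed shortest Δλ = ((-171.17 − 134.18 + 180) mod 360) − 180 = 54.65°.
Going east by 54.65° from +134.18° passes through 180° before reaching -171.17°.

Yes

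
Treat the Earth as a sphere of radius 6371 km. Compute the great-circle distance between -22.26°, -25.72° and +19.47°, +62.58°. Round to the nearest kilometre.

Δλ = 62.58 − -25.72 = 88.30°.
Δφ = 19.47 − -22.26 = 41.73°.
a = sin²(Δφ/2) + cos φ₁ · cos φ₂ · sin²(Δλ/2) = 0.550189.
c = 2·atan2(√a, √(1−a)) = 1.67134 rad → d = 6371·c ≈ 10648.12 km.

10648 km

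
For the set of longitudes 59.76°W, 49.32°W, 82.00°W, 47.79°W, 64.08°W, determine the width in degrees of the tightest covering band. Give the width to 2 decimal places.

34.21°

Sort the longitudes: -82.00°, -64.08°, -59.76°, -49.32°, -47.79°.
Eastward gaps between consecutive values (wrapping around): 17.92°, 4.32°, 10.44°, 1.53°, 325.79°.
Largest gap = 325.79° ⇒ minimal covering band is its complement: 360° − 325.79° = 34.21°.
Band runs from -82.00° eastward to -47.79°.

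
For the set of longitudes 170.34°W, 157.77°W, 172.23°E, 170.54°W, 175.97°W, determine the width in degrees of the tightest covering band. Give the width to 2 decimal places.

30.00°

Sort the longitudes: -175.97°, -170.54°, -170.34°, -157.77°, +172.23°.
Eastward gaps between consecutive values (wrapping around): 5.43°, 0.20°, 12.57°, 330.00°, 11.80°.
Largest gap = 330.00° ⇒ minimal covering band is its complement: 360° − 330.00° = 30.00°.
Band runs from +172.23° eastward to -157.77°, crossing the antimeridian.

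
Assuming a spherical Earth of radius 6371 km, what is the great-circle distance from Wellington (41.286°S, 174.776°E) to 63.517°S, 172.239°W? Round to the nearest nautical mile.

1411 nmi

Δλ = -172.239 − 174.776 = -347.015°; wrapped into (−180°, 180°]: 12.985°.
Δφ = -63.517 − -41.286 = -22.231°.
a = sin²(Δφ/2) + cos φ₁ · cos φ₂ · sin²(Δλ/2) = 0.041451.
c = 2·atan2(√a, √(1−a)) = 0.41006 rad → d = 6371·c ≈ 2612.48 km ≈ 1410.63 nmi.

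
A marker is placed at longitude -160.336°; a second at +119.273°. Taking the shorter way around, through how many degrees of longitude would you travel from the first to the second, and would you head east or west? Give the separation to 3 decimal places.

Raw difference: 119.273 − -160.336 = 279.609°.
Normalise into (−180°, 180°]: 279.609° − 360° = -80.391°.
Negative ⇒ the second point lies to the west; separation 80.391°.

80.391° west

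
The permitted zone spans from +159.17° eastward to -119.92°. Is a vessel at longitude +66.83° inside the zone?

Band width going east from +159.17° to -119.92°: ((-119.92 − 159.17) mod 360) = 80.91°.
Offset of +66.83° east of the west edge: ((66.83 − 159.17) mod 360) = 267.66°.
267.66° > 80.91° ⇒ outside.

No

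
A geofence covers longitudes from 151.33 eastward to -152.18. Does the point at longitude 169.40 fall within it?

Band width going east from +151.33° to -152.18°: ((-152.18 − 151.33) mod 360) = 56.49°.
Offset of +169.40° east of the west edge: ((169.40 − 151.33) mod 360) = 18.07°.
18.07° ≤ 56.49° ⇒ inside.

Yes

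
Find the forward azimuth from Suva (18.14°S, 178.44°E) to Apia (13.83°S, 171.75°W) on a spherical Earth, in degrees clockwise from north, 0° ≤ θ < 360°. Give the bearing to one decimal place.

Δλ = -171.75 − 178.44 = -350.19°; wrapped into (−180°, 180°]: 9.81°.
θ = atan2( sin Δλ · cos φ₂ , cos φ₁ · sin φ₂ − sin φ₁ · cos φ₂ · cos Δλ )
  = atan2(0.16544, 0.07073) = 66.852° → normalised to [0°, 360°): 66.852°.

66.9°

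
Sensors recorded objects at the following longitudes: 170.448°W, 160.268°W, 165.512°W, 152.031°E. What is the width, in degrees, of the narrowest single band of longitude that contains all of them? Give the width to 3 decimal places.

Sort the longitudes: -170.448°, -165.512°, -160.268°, +152.031°.
Eastward gaps between consecutive values (wrapping around): 4.936°, 5.244°, 312.299°, 37.521°.
Largest gap = 312.299° ⇒ minimal covering band is its complement: 360° − 312.299° = 47.701°.
Band runs from +152.031° eastward to -160.268°, crossing the antimeridian.

47.701°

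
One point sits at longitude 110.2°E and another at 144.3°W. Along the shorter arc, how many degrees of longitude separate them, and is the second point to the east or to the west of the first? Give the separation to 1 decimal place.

Raw difference: -144.3 − 110.2 = -254.5°.
Normalise into (−180°, 180°]: -254.5° + 360° = 105.5°.
Positive ⇒ the second point lies to the east; separation 105.5°.

105.5° east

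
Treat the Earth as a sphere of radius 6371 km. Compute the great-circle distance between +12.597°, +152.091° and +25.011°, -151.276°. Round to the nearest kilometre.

6076 km

Δλ = -151.276 − 152.091 = -303.367°; wrapped into (−180°, 180°]: 56.633°.
Δφ = 25.011 − 12.597 = 12.414°.
a = sin²(Δφ/2) + cos φ₁ · cos φ₂ · sin²(Δλ/2) = 0.210683.
c = 2·atan2(√a, √(1−a)) = 0.95374 rad → d = 6371·c ≈ 6076.30 km.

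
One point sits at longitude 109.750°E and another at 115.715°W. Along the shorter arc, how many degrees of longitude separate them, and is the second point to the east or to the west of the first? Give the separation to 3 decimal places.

Raw difference: -115.715 − 109.750 = -225.465°.
Normalise into (−180°, 180°]: -225.465° + 360° = 134.535°.
Positive ⇒ the second point lies to the east; separation 134.535°.

134.535° east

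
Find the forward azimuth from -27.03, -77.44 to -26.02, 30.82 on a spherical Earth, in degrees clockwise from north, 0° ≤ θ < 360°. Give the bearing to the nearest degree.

121°

Δλ = 30.82 − -77.44 = 108.26°.
θ = atan2( sin Δλ · cos φ₂ , cos φ₁ · sin φ₂ − sin φ₁ · cos φ₂ · cos Δλ )
  = atan2(0.85339, -0.51873) = 121.293° → normalised to [0°, 360°): 121.293°.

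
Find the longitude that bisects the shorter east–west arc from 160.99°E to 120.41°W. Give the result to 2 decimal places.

159.71°W

Signed shortest Δλ from +160.99° to -120.41° is +78.60°.
Midpoint longitude = +160.99° + (+78.60°)/2 = +160.99° + 39.30° = +200.29°.
Normalise into (−180°, 180°]: -159.71°.
(The naïve average (+160.99 + -120.41)/2 = 20.29° is on the wrong side of the globe.)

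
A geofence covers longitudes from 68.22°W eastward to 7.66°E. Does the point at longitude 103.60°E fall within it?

Band width going east from -68.22° to +7.66°: ((7.66 − -68.22) mod 360) = 75.88°.
Offset of +103.60° east of the west edge: ((103.60 − -68.22) mod 360) = 171.82°.
171.82° > 75.88° ⇒ outside.

No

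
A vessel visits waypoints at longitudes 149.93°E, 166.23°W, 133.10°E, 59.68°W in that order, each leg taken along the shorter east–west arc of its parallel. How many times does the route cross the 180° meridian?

3

Leg 1: +149.93° → -166.23°, shortest Δλ = 43.84° (east) — crosses 180°.
Leg 2: -166.23° → +133.10°, shortest Δλ = -60.67° (west) — crosses 180°.
Leg 3: +133.10° → -59.68°, shortest Δλ = 167.22° (east) — crosses 180°.
Total crossings: 3.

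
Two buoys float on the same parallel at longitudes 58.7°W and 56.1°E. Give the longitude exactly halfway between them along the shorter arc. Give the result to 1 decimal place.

Signed shortest Δλ from -58.7° to +56.1° is +114.8°.
Midpoint longitude = -58.7° + (+114.8°)/2 = -58.7° + 57.4° = -1.3°.

1.3°W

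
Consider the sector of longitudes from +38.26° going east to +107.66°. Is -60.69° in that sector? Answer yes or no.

Band width going east from +38.26° to +107.66°: ((107.66 − 38.26) mod 360) = 69.40°.
Offset of -60.69° east of the west edge: ((-60.69 − 38.26) mod 360) = 261.05°.
261.05° > 69.40° ⇒ outside.

No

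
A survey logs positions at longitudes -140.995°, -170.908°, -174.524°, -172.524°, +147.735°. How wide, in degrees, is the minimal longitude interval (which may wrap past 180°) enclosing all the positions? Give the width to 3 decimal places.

71.270°

Sort the longitudes: -174.524°, -172.524°, -170.908°, -140.995°, +147.735°.
Eastward gaps between consecutive values (wrapping around): 2.000°, 1.616°, 29.913°, 288.730°, 37.741°.
Largest gap = 288.730° ⇒ minimal covering band is its complement: 360° − 288.730° = 71.270°.
Band runs from +147.735° eastward to -140.995°, crossing the antimeridian.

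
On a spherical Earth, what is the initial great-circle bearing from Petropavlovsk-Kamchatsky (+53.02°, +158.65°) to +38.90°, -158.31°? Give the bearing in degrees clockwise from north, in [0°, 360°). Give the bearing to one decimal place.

Δλ = -158.31 − 158.65 = -316.96°; wrapped into (−180°, 180°]: 43.04°.
θ = atan2( sin Δλ · cos φ₂ , cos φ₁ · sin φ₂ − sin φ₁ · cos φ₂ · cos Δλ )
  = atan2(0.53116, -0.07664) = 98.211° → normalised to [0°, 360°): 98.211°.

98.2°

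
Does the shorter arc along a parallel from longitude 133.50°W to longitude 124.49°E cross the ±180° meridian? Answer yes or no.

Yes

Naïve |124.49 − -133.50| = 257.99° > 180°, so the shorter arc goes the other way round — across 180°.
Signed shortest Δλ = ((124.49 − -133.50 + 180) mod 360) − 180 = -102.01°.
Going west by 102.01° from -133.50° passes through 180° before reaching +124.49°.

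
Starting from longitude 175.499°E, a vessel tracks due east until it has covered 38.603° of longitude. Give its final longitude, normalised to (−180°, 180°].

Start at +175.499°; shift +38.603° → +214.102°.
+214.102° lies outside (−180°, 180°]; subtract 360° → -145.898°.

145.898°W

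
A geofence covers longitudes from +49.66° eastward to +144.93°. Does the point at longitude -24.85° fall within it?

No

Band width going east from +49.66° to +144.93°: ((144.93 − 49.66) mod 360) = 95.27°.
Offset of -24.85° east of the west edge: ((-24.85 − 49.66) mod 360) = 285.49°.
285.49° > 95.27° ⇒ outside.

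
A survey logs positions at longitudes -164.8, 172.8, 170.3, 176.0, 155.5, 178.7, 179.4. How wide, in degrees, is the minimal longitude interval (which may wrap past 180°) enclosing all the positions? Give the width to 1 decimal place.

39.7°

Sort the longitudes: -164.8°, +155.5°, +170.3°, +172.8°, +176.0°, +178.7°, +179.4°.
Eastward gaps between consecutive values (wrapping around): 320.3°, 14.8°, 2.5°, 3.2°, 2.7°, 0.7°, 15.8°.
Largest gap = 320.3° ⇒ minimal covering band is its complement: 360° − 320.3° = 39.7°.
Band runs from +155.5° eastward to -164.8°, crossing the antimeridian.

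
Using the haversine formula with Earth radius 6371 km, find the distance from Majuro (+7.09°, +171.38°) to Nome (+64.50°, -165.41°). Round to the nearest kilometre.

6642 km

Δλ = -165.41 − 171.38 = -336.79°; wrapped into (−180°, 180°]: 23.21°.
Δφ = 64.50 − 7.09 = 57.41°.
a = sin²(Δφ/2) + cos φ₁ · cos φ₂ · sin²(Δλ/2) = 0.247976.
c = 2·atan2(√a, √(1−a)) = 1.04252 rad → d = 6371·c ≈ 6641.88 km.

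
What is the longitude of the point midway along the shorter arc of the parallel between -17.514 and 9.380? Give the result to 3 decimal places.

Signed shortest Δλ from -17.514° to +9.380° is +26.894°.
Midpoint longitude = -17.514° + (+26.894°)/2 = -17.514° + 13.447° = -4.067°.

-4.067°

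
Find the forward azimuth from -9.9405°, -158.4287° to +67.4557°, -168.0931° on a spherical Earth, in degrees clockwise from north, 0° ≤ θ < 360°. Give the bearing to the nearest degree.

Δλ = -168.0931 − -158.4287 = -9.6644°.
θ = atan2( sin Δλ · cos φ₂ , cos φ₁ · sin φ₂ − sin φ₁ · cos φ₂ · cos Δλ )
  = atan2(-0.06436, 0.97496) = -3.777° → normalised to [0°, 360°): 356.223°.

356°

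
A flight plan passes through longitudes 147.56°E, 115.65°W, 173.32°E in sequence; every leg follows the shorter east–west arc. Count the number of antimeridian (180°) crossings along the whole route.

2

Leg 1: +147.56° → -115.65°, shortest Δλ = 96.79° (east) — crosses 180°.
Leg 2: -115.65° → +173.32°, shortest Δλ = -71.03° (west) — crosses 180°.
Total crossings: 2.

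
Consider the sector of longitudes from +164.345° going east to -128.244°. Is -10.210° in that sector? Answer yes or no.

Band width going east from +164.345° to -128.244°: ((-128.244 − 164.345) mod 360) = 67.411°.
Offset of -10.210° east of the west edge: ((-10.210 − 164.345) mod 360) = 185.445°.
185.445° > 67.411° ⇒ outside.

No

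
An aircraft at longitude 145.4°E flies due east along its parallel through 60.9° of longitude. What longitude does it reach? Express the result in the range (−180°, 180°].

Start at +145.4°; shift +60.9° → +206.3°.
+206.3° lies outside (−180°, 180°]; subtract 360° → -153.7°.

153.7°W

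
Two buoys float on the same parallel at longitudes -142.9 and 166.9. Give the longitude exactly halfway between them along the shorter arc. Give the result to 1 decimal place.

Signed shortest Δλ from -142.9° to +166.9° is -50.2°.
Midpoint longitude = -142.9° + (-50.2°)/2 = -142.9° − 25.1° = -168.0°.
(The naïve average (-142.9 + +166.9)/2 = 12.0° is on the wrong side of the globe.)

-168.0°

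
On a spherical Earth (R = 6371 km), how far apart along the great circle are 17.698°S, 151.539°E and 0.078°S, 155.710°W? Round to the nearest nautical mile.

Δλ = -155.710 − 151.539 = -307.249°; wrapped into (−180°, 180°]: 52.751°.
Δφ = -0.078 − -17.698 = 17.620°.
a = sin²(Δφ/2) + cos φ₁ · cos φ₂ · sin²(Δλ/2) = 0.211477.
c = 2·atan2(√a, √(1−a)) = 0.95569 rad → d = 6371·c ≈ 6088.69 km ≈ 3287.63 nmi.

3288 nmi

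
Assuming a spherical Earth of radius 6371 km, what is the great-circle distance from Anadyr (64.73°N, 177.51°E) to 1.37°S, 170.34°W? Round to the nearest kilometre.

Δλ = -170.34 − 177.51 = -347.85°; wrapped into (−180°, 180°]: 12.15°.
Δφ = -1.37 − 64.73 = -66.10°.
a = sin²(Δφ/2) + cos φ₁ · cos φ₂ · sin²(Δλ/2) = 0.302209.
c = 2·atan2(√a, √(1−a)) = 1.16409 rad → d = 6371·c ≈ 7416.45 km.

7416 km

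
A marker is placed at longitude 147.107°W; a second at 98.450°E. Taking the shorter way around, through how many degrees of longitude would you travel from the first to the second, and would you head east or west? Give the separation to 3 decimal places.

Raw difference: 98.450 − -147.107 = 245.557°.
Normalise into (−180°, 180°]: 245.557° − 360° = -114.443°.
Negative ⇒ the second point lies to the west; separation 114.443°.

114.443° west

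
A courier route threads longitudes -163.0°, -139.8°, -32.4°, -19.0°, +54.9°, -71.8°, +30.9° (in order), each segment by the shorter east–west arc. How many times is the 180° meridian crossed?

Leg 1: -163.0° → -139.8°, shortest Δλ = 23.2° (east) — does not cross 180°.
Leg 2: -139.8° → -32.4°, shortest Δλ = 107.4° (east) — does not cross 180°.
Leg 3: -32.4° → -19.0°, shortest Δλ = 13.4° (east) — does not cross 180°.
Leg 4: -19.0° → +54.9°, shortest Δλ = 73.9° (east) — does not cross 180°.
Leg 5: +54.9° → -71.8°, shortest Δλ = -126.7° (west) — does not cross 180°.
Leg 6: -71.8° → +30.9°, shortest Δλ = 102.7° (east) — does not cross 180°.
Total crossings: 0.

0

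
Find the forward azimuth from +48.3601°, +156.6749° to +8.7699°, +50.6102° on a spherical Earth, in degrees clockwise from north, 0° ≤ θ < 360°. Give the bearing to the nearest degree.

Δλ = 50.6102 − 156.6749 = -106.0647°.
θ = atan2( sin Δλ · cos φ₂ , cos φ₁ · sin φ₂ − sin φ₁ · cos φ₂ · cos Δλ )
  = atan2(-0.94971, 0.30569) = -72.158° → normalised to [0°, 360°): 287.842°.

288°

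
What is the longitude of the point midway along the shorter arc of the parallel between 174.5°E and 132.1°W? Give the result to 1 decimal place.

Signed shortest Δλ from +174.5° to -132.1° is +53.4°.
Midpoint longitude = +174.5° + (+53.4°)/2 = +174.5° + 26.7° = +201.2°.
Normalise into (−180°, 180°]: -158.8°.
(The naïve average (+174.5 + -132.1)/2 = 21.2° is on the wrong side of the globe.)

158.8°W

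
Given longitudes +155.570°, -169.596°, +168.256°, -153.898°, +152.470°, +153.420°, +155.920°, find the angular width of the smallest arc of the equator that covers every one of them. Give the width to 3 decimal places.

Sort the longitudes: -169.596°, -153.898°, +152.470°, +153.420°, +155.570°, +155.920°, +168.256°.
Eastward gaps between consecutive values (wrapping around): 15.698°, 306.368°, 0.950°, 2.150°, 0.350°, 12.336°, 22.148°.
Largest gap = 306.368° ⇒ minimal covering band is its complement: 360° − 306.368° = 53.632°.
Band runs from +152.470° eastward to -153.898°, crossing the antimeridian.

53.632°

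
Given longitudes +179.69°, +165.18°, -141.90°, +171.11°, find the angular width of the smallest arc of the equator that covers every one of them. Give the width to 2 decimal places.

Sort the longitudes: -141.90°, +165.18°, +171.11°, +179.69°.
Eastward gaps between consecutive values (wrapping around): 307.08°, 5.93°, 8.58°, 38.41°.
Largest gap = 307.08° ⇒ minimal covering band is its complement: 360° − 307.08° = 52.92°.
Band runs from +165.18° eastward to -141.90°, crossing the antimeridian.

52.92°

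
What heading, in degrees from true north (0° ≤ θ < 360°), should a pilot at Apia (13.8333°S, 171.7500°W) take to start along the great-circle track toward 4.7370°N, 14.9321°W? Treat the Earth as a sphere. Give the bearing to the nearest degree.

Δλ = -14.9321 − -171.7500 = 156.8179°.
θ = atan2( sin Δλ · cos φ₂ , cos φ₁ · sin φ₂ − sin φ₁ · cos φ₂ · cos Δλ )
  = atan2(0.39231, -0.13886) = 109.491° → normalised to [0°, 360°): 109.491°.

109°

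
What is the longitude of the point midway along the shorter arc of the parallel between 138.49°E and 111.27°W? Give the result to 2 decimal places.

Signed shortest Δλ from +138.49° to -111.27° is +110.24°.
Midpoint longitude = +138.49° + (+110.24°)/2 = +138.49° + 55.12° = +193.61°.
Normalise into (−180°, 180°]: -166.39°.
(The naïve average (+138.49 + -111.27)/2 = 13.61° is on the wrong side of the globe.)

166.39°W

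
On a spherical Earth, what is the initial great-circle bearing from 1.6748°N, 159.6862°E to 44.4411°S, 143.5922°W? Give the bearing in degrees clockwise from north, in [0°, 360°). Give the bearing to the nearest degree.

140°

Δλ = -143.5922 − 159.6862 = -303.2784°; wrapped into (−180°, 180°]: 56.7216°.
θ = atan2( sin Δλ · cos φ₂ , cos φ₁ · sin φ₂ − sin φ₁ · cos φ₂ · cos Δλ )
  = atan2(0.59689, -0.71133) = 139.999° → normalised to [0°, 360°): 139.999°.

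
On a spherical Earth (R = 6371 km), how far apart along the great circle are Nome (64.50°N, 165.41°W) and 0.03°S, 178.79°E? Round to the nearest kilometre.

Δλ = 178.79 − -165.41 = 344.20°; wrapped into (−180°, 180°]: -15.80°.
Δφ = -0.03 − 64.50 = -64.53°.
a = sin²(Δφ/2) + cos φ₁ · cos φ₂ · sin²(Δλ/2) = 0.293114.
c = 2·atan2(√a, √(1−a)) = 1.14420 rad → d = 6371·c ≈ 7289.71 km.

7290 km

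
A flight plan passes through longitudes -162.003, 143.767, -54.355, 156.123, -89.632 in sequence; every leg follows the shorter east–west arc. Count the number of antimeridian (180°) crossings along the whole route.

Leg 1: -162.003° → +143.767°, shortest Δλ = -54.23° (west) — crosses 180°.
Leg 2: +143.767° → -54.355°, shortest Δλ = 161.878° (east) — crosses 180°.
Leg 3: -54.355° → +156.123°, shortest Δλ = -149.522° (west) — crosses 180°.
Leg 4: +156.123° → -89.632°, shortest Δλ = 114.245° (east) — crosses 180°.
Total crossings: 4.

4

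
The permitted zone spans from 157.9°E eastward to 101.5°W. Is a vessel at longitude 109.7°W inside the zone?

Band width going east from +157.9° to -101.5°: ((-101.5 − 157.9) mod 360) = 100.6°.
Offset of -109.7° east of the west edge: ((-109.7 − 157.9) mod 360) = 92.4°.
92.4° ≤ 100.6° ⇒ inside.

Yes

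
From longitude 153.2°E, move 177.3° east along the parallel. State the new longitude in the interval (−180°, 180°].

Start at +153.2°; shift +177.3° → +330.5°.
+330.5° lies outside (−180°, 180°]; subtract 360° → -29.5°.

29.5°W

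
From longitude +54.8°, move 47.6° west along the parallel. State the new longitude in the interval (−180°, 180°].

Start at +54.8°; shift −47.6° → +7.2°.
+7.2° already lies in (−180°, 180°].

+7.2°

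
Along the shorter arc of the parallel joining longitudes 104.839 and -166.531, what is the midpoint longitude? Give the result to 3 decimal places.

Signed shortest Δλ from +104.839° to -166.531° is +88.630°.
Midpoint longitude = +104.839° + (+88.630°)/2 = +104.839° + 44.315° = +149.154°.
(The naïve average (+104.839 + -166.531)/2 = -30.846° is on the wrong side of the globe.)

+149.154°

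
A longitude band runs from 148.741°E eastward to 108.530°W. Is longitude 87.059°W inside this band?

No

Band width going east from +148.741° to -108.530°: ((-108.530 − 148.741) mod 360) = 102.729°.
Offset of -87.059° east of the west edge: ((-87.059 − 148.741) mod 360) = 124.200°.
124.200° > 102.729° ⇒ outside.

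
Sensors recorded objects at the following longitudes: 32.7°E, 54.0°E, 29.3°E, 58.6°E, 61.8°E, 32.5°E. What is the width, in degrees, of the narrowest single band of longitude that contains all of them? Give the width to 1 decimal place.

Sort the longitudes: +29.3°, +32.5°, +32.7°, +54.0°, +58.6°, +61.8°.
Eastward gaps between consecutive values (wrapping around): 3.2°, 0.2°, 21.3°, 4.6°, 3.2°, 327.5°.
Largest gap = 327.5° ⇒ minimal covering band is its complement: 360° − 327.5° = 32.5°.
Band runs from +29.3° eastward to +61.8°.

32.5°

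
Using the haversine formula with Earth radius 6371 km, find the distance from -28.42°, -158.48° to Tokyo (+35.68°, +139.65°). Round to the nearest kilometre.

9630 km

Δλ = 139.65 − -158.48 = 298.13°; wrapped into (−180°, 180°]: -61.87°.
Δφ = 35.68 − -28.42 = 64.10°.
a = sin²(Δφ/2) + cos φ₁ · cos φ₂ · sin²(Δλ/2) = 0.470387.
c = 2·atan2(√a, √(1−a)) = 1.51154 rad → d = 6371·c ≈ 9629.99 km.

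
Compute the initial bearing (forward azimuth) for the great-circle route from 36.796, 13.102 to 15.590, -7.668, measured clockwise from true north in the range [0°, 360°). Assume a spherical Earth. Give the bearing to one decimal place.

Δλ = -7.668 − 13.102 = -20.770°.
θ = atan2( sin Δλ · cos φ₂ , cos φ₁ · sin φ₂ − sin φ₁ · cos φ₂ · cos Δλ )
  = atan2(-0.34157, -0.32423) = -133.508° → normalised to [0°, 360°): 226.492°.

226.5°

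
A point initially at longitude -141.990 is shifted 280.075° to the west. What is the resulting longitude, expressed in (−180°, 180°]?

-62.065°

Start at -141.990°; shift −280.075° → -422.065°.
-422.065° lies outside (−180°, 180°]; add 360° → -62.065°.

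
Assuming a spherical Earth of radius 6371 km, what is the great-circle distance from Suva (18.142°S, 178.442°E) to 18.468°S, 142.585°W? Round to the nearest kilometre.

Δλ = -142.585 − 178.442 = -321.027°; wrapped into (−180°, 180°]: 38.973°.
Δφ = -18.468 − -18.142 = -0.326°.
a = sin²(Δφ/2) + cos φ₁ · cos φ₂ · sin²(Δλ/2) = 0.100309.
c = 2·atan2(√a, √(1−a)) = 0.64453 rad → d = 6371·c ≈ 4106.30 km.

4106 km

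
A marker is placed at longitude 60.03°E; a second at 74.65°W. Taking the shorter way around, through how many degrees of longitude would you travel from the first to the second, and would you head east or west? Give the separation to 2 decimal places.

134.68° west

Raw difference: -74.65 − 60.03 = -134.68°.
Normalise into (−180°, 180°]: -134.68° stays -134.68°.
Negative ⇒ the second point lies to the west; separation 134.68°.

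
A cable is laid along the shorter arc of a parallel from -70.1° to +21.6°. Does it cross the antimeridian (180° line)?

Signed shortest Δλ = ((21.6 − -70.1 + 180) mod 360) − 180 = 91.7°.
Going east by 91.7° from -70.1° reaches +21.6° without touching 180°.

No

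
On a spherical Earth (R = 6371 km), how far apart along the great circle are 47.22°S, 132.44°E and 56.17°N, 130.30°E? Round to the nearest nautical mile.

Δλ = 130.30 − 132.44 = -2.14°.
Δφ = 56.17 − -47.22 = 103.39°.
a = sin²(Δφ/2) + cos φ₁ · cos φ₂ · sin²(Δλ/2) = 0.615921.
c = 2·atan2(√a, √(1−a)) = 1.80477 rad → d = 6371·c ≈ 11498.17 km ≈ 6208.52 nmi.

6209 nmi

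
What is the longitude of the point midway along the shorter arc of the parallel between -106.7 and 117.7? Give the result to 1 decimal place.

-174.5°

Signed shortest Δλ from -106.7° to +117.7° is -135.6°.
Midpoint longitude = -106.7° + (-135.6°)/2 = -106.7° − 67.8° = -174.5°.
(The naïve average (-106.7 + +117.7)/2 = 5.5° is on the wrong side of the globe.)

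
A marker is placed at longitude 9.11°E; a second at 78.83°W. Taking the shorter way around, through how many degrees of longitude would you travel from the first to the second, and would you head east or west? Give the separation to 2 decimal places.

87.94° west

Raw difference: -78.83 − 9.11 = -87.94°.
Normalise into (−180°, 180°]: -87.94° stays -87.94°.
Negative ⇒ the second point lies to the west; separation 87.94°.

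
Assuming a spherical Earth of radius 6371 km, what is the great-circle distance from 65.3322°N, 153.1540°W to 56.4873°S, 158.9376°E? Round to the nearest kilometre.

14133 km

Δλ = 158.9376 − -153.1540 = 312.0916°; wrapped into (−180°, 180°]: -47.9084°.
Δφ = -56.4873 − 65.3322 = -121.8195°.
a = sin²(Δφ/2) + cos φ₁ · cos φ₂ · sin²(Δλ/2) = 0.801607.
c = 2·atan2(√a, √(1−a)) = 2.21832 rad → d = 6371·c ≈ 14132.92 km.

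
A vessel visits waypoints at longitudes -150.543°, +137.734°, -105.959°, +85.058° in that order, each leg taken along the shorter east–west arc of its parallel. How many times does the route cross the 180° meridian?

3

Leg 1: -150.543° → +137.734°, shortest Δλ = -71.723° (west) — crosses 180°.
Leg 2: +137.734° → -105.959°, shortest Δλ = 116.307° (east) — crosses 180°.
Leg 3: -105.959° → +85.058°, shortest Δλ = -168.983° (west) — crosses 180°.
Total crossings: 3.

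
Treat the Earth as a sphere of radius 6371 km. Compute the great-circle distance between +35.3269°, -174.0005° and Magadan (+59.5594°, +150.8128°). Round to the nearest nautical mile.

Δλ = 150.8128 − -174.0005 = 324.8133°; wrapped into (−180°, 180°]: -35.1867°.
Δφ = 59.5594 − 35.3269 = 24.2325°.
a = sin²(Δφ/2) + cos φ₁ · cos φ₂ · sin²(Δλ/2) = 0.081821.
c = 2·atan2(√a, √(1−a)) = 0.58019 rad → d = 6371·c ≈ 3696.39 km ≈ 1995.89 nmi.

1996 nmi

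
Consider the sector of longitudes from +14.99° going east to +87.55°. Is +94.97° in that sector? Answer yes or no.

Band width going east from +14.99° to +87.55°: ((87.55 − 14.99) mod 360) = 72.56°.
Offset of +94.97° east of the west edge: ((94.97 − 14.99) mod 360) = 79.98°.
79.98° > 72.56° ⇒ outside.

No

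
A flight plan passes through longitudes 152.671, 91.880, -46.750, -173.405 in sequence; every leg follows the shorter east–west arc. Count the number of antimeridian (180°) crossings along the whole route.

Leg 1: +152.671° → +91.880°, shortest Δλ = -60.791° (west) — does not cross 180°.
Leg 2: +91.880° → -46.750°, shortest Δλ = -138.63° (west) — does not cross 180°.
Leg 3: -46.750° → -173.405°, shortest Δλ = -126.655° (west) — does not cross 180°.
Total crossings: 0.

0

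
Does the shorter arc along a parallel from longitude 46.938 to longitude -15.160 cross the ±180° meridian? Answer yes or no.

Signed shortest Δλ = ((-15.160 − 46.938 + 180) mod 360) − 180 = -62.098°.
Going west by 62.098° from +46.938° reaches -15.160° without touching 180°.

No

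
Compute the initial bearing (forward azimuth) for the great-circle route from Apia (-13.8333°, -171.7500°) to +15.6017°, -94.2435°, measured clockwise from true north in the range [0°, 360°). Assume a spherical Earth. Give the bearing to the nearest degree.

Δλ = -94.2435 − -171.7500 = 77.5065°.
θ = atan2( sin Δλ · cos φ₂ , cos φ₁ · sin φ₂ − sin φ₁ · cos φ₂ · cos Δλ )
  = atan2(0.94035, 0.31097) = 71.701° → normalised to [0°, 360°): 71.701°.

72°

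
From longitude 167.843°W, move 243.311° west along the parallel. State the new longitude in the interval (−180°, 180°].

51.154°W

Start at -167.843°; shift −243.311° → -411.154°.
-411.154° lies outside (−180°, 180°]; add 360° → -51.154°.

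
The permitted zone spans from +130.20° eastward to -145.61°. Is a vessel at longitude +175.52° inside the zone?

Band width going east from +130.20° to -145.61°: ((-145.61 − 130.20) mod 360) = 84.19°.
Offset of +175.52° east of the west edge: ((175.52 − 130.20) mod 360) = 45.32°.
45.32° ≤ 84.19° ⇒ inside.

Yes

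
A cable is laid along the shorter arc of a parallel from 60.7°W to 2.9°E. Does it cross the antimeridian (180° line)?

No

Signed shortest Δλ = ((2.9 − -60.7 + 180) mod 360) − 180 = 63.6°.
Going east by 63.6° from -60.7° reaches +2.9° without touching 180°.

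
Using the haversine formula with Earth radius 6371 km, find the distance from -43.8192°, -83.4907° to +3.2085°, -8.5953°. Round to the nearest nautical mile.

Δλ = -8.5953 − -83.4907 = 74.8954°.
Δφ = 3.2085 − -43.8192 = 47.0277°.
a = sin²(Δφ/2) + cos φ₁ · cos φ₂ · sin²(Δλ/2) = 0.425515.
c = 2·atan2(√a, √(1−a)) = 1.42127 rad → d = 6371·c ≈ 9054.91 km ≈ 4889.26 nmi.

4889 nmi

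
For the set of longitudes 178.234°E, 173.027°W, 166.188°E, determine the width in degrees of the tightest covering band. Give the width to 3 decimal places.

Sort the longitudes: -173.027°, +166.188°, +178.234°.
Eastward gaps between consecutive values (wrapping around): 339.215°, 12.046°, 8.739°.
Largest gap = 339.215° ⇒ minimal covering band is its complement: 360° − 339.215° = 20.785°.
Band runs from +166.188° eastward to -173.027°, crossing the antimeridian.

20.785°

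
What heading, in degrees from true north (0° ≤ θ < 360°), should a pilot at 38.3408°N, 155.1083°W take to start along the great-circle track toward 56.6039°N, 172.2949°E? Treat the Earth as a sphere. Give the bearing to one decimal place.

321.1°

Δλ = 172.2949 − -155.1083 = 327.4032°; wrapped into (−180°, 180°]: -32.5968°.
θ = atan2( sin Δλ · cos φ₂ , cos φ₁ · sin φ₂ − sin φ₁ · cos φ₂ · cos Δλ )
  = atan2(-0.29653, 0.36717) = -38.925° → normalised to [0°, 360°): 321.075°.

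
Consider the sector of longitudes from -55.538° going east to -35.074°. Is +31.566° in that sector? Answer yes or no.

Band width going east from -55.538° to -35.074°: ((-35.074 − -55.538) mod 360) = 20.464°.
Offset of +31.566° east of the west edge: ((31.566 − -55.538) mod 360) = 87.104°.
87.104° > 20.464° ⇒ outside.

No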